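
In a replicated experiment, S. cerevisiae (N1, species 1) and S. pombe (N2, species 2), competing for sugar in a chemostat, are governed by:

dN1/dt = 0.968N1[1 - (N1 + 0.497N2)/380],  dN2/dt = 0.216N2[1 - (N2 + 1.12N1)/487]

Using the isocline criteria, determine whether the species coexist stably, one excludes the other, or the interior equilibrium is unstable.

Compare the nullcline intercepts: K1/α12 = 380/0.497 = 765 > K2 = 487; K2/α21 = 487/1.12 = 435 > K1 = 380.
Since both inequalities hold, each species can invade when rare, so the interior equilibrium is stable.

stable coexistence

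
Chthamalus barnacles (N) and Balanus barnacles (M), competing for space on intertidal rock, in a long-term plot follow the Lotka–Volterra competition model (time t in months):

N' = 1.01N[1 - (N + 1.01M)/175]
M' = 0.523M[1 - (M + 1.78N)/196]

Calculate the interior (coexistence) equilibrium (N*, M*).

Setting both brackets to zero gives the nullclines N + 1.01M = 175 and 1.78N + M = 196.
Substituting M = 196 - 1.78N into the first: N(1 - 1.01·1.78) = 175 - 1.01·196.
So N* = -23/-0.798 = 28.8, and then M* = 196 - 1.78·28.8 = 145.

N* ≈ 28.8, M* ≈ 145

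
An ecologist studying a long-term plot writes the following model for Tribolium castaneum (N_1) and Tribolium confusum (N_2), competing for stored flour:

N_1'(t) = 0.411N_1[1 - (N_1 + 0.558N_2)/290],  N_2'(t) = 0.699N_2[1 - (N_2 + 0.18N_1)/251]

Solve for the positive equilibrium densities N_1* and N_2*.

N_1* ≈ 167, N_2* ≈ 221

Setting both brackets to zero gives the nullclines N_1 + 0.558N_2 = 290 and 0.18N_1 + N_2 = 251.
Substituting N_2 = 251 - 0.18N_1 into the first: N_1(1 - 0.558·0.18) = 290 - 0.558·251.
So N_1* = 150/0.9 = 167, and then N_2* = 251 - 0.18·167 = 221.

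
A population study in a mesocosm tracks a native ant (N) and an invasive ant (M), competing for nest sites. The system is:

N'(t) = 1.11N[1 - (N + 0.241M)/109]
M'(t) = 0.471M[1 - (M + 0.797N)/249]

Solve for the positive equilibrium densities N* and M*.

N* ≈ 60.6, M* ≈ 201

Setting both brackets to zero gives the nullclines N + 0.241M = 109 and 0.797N + M = 249.
Substituting M = 249 - 0.797N into the first: N(1 - 0.241·0.797) = 109 - 0.241·249.
So N* = 49/0.808 = 60.6, and then M* = 249 - 0.797·60.6 = 201.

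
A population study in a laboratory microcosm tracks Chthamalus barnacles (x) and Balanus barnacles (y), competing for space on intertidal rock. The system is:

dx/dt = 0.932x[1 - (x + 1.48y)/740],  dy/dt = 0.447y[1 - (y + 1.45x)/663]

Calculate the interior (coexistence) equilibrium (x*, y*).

Setting both brackets to zero gives the nullclines x + 1.48y = 740 and 1.45x + y = 663.
Substituting y = 663 - 1.45x into the first: x(1 - 1.48·1.45) = 740 - 1.48·663.
So x* = -241/-1.15 = 211, and then y* = 663 - 1.45·211 = 358.

x* ≈ 211, y* ≈ 358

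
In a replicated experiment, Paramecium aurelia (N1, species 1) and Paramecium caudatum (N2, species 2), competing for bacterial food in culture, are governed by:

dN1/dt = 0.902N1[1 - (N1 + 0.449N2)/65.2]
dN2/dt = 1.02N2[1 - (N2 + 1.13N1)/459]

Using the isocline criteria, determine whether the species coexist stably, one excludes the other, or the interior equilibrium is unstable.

species 2 excludes species 1

Compare the nullcline intercepts: K1/α12 = 65.2/0.449 = 145 < K2 = 459; K2/α21 = 459/1.13 = 406 > K1 = 65.2.
Since the inequalities point opposite ways, species 2 can invade but species 1 cannot.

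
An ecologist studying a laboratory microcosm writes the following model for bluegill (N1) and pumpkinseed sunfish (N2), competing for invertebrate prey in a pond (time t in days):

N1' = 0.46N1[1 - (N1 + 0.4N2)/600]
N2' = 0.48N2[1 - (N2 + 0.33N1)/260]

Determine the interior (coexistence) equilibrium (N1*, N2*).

Setting both brackets to zero gives the nullclines N1 + 0.4N2 = 600 and 0.33N1 + N2 = 260.
Substituting N2 = 260 - 0.33N1 into the first: N1(1 - 0.4·0.33) = 600 - 0.4·260.
So N1* = 496/0.868 = 571, and then N2* = 260 - 0.33·571 = 71.4.

N1* ≈ 571, N2* ≈ 71.4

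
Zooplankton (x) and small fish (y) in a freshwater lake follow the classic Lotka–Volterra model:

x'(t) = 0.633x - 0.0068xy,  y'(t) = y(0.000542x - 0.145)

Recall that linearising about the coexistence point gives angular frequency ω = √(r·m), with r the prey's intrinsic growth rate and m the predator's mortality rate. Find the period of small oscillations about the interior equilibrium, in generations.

T ≈ 20.7 generations

Here r = 0.633 and m = 0.145, so r·m = 0.0918.
ω = √0.0918 = 0.303 per generation, hence T = 2π/ω ≈ 20.7 generations.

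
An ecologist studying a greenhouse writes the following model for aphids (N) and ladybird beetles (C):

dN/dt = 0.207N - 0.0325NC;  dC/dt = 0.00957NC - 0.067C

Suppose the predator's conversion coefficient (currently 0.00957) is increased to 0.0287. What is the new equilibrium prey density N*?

N* ≈ 2.33

At the interior fixed point, setting dC/dt = 0 with C > 0 fixes N* = (predator death rate)/(NC coefficient) — independent of the other coefficients.
With the change, N* = 0.067/0.0287 = 2.33; it falls from 7.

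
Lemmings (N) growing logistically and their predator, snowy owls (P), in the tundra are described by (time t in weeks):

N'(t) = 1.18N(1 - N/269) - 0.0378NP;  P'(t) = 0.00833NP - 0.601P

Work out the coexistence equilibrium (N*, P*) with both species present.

N* ≈ 72.1, P* ≈ 22.8

From dP/dt = 0 with P > 0: 0.00833N* = 0.601, so N* = 72.1.
Substitute into dN/dt = 0: 1.18(1 - 72.1/269) = 0.0378P*.
The bracket is 0.732, giving P* = 0.864/0.0378 = 22.8.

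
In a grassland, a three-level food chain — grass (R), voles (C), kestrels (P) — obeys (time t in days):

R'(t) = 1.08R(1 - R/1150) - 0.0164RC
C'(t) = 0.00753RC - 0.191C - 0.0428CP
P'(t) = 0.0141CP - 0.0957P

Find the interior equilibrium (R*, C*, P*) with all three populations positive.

From dP/dt = 0: 0.0141C* = 0.0957, so C* = 6.79.
From dR/dt = 0: 1.08(1 - R*/1150) = 0.0164·6.79, giving R* = 1150·(1 - 0.103) = 1030.
From dC/dt = 0: 0.00753·1030 - 0.191 = 0.0428P*, so P* = 7.58/0.0428 = 177.

R* ≈ 1030, C* ≈ 6.79, P* ≈ 177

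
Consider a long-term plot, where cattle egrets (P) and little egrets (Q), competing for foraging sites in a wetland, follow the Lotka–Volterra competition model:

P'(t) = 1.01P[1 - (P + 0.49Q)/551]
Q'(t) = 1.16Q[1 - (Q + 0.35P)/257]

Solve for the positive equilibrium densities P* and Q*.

P* ≈ 513, Q* ≈ 77.4

Setting both brackets to zero gives the nullclines P + 0.49Q = 551 and 0.35P + Q = 257.
Substituting Q = 257 - 0.35P into the first: P(1 - 0.49·0.35) = 551 - 0.49·257.
So P* = 425/0.829 = 513, and then Q* = 257 - 0.35·513 = 77.4.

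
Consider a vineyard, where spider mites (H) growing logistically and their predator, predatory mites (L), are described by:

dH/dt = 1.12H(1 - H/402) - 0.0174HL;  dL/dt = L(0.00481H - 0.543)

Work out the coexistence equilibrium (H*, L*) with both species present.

H* ≈ 113, L* ≈ 46.3

From dL/dt = 0 with L > 0: 0.00481H* = 0.543, so H* = 113.
Substitute into dH/dt = 0: 1.12(1 - 113/402) = 0.0174L*.
The bracket is 0.719, giving L* = 0.805/0.0174 = 46.3.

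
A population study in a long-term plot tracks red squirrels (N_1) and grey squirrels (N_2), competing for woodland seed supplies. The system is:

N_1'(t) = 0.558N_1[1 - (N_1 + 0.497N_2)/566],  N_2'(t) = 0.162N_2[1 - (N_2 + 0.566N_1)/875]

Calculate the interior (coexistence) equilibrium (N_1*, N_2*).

Setting both brackets to zero gives the nullclines N_1 + 0.497N_2 = 566 and 0.566N_1 + N_2 = 875.
Substituting N_2 = 875 - 0.566N_1 into the first: N_1(1 - 0.497·0.566) = 566 - 0.497·875.
So N_1* = 131/0.719 = 182, and then N_2* = 875 - 0.566·182 = 772.

N_1* ≈ 182, N_2* ≈ 772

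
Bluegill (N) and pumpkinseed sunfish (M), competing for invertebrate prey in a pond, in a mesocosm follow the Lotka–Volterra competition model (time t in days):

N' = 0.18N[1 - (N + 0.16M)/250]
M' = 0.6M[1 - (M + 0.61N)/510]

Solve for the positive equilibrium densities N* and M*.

Setting both brackets to zero gives the nullclines N + 0.16M = 250 and 0.61N + M = 510.
Substituting M = 510 - 0.61N into the first: N(1 - 0.16·0.61) = 250 - 0.16·510.
So N* = 168/0.902 = 187, and then M* = 510 - 0.61·187 = 396.

N* ≈ 187, M* ≈ 396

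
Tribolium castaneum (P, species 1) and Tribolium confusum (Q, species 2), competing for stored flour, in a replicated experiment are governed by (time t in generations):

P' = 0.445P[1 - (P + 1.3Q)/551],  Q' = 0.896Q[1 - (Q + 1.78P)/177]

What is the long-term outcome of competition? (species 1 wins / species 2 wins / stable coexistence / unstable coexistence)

species 1 excludes species 2

Compare the nullcline intercepts: K1/α12 = 551/1.3 = 424 > K2 = 177; K2/α21 = 177/1.78 = 99.4 < K1 = 551.
Since the inequalities point opposite ways, species 1 can invade but species 2 cannot.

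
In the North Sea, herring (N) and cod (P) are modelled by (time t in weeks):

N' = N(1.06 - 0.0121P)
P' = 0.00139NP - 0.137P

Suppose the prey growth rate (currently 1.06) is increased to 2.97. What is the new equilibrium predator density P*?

At the interior fixed point, setting dN/dt = 0 with N > 0 fixes P* = (prey growth rate)/(NP coefficient) — independent of the other coefficients.
With the change, P* = 2.97/0.0121 = 245; it rises from 87.6.

P* ≈ 245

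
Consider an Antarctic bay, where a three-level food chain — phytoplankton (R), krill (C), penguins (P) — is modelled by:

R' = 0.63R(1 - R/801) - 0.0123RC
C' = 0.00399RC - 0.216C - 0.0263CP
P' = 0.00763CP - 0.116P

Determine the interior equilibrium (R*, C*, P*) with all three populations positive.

R* ≈ 563, C* ≈ 15.2, P* ≈ 77.2

From dP/dt = 0: 0.00763C* = 0.116, so C* = 15.2.
From dR/dt = 0: 0.63(1 - R*/801) = 0.0123·15.2, giving R* = 801·(1 - 0.297) = 563.
From dC/dt = 0: 0.00399·563 - 0.216 = 0.0263P*, so P* = 2.03/0.0263 = 77.2.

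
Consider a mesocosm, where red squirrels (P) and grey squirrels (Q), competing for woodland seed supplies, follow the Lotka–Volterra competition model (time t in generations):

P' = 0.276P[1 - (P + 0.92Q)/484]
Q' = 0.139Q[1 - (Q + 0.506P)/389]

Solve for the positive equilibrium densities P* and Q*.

Setting both brackets to zero gives the nullclines P + 0.92Q = 484 and 0.506P + Q = 389.
Substituting Q = 389 - 0.506P into the first: P(1 - 0.92·0.506) = 484 - 0.92·389.
So P* = 126/0.534 = 236, and then Q* = 389 - 0.506·236 = 270.

P* ≈ 236, Q* ≈ 270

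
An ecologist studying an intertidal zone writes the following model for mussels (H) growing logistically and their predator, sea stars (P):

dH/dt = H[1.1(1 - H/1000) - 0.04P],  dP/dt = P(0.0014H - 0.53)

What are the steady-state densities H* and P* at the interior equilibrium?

H* ≈ 379, P* ≈ 17.1

From dP/dt = 0 with P > 0: 0.0014H* = 0.53, so H* = 379.
Substitute into dH/dt = 0: 1.1(1 - 379/1000) = 0.04P*.
The bracket is 0.621, giving P* = 0.684/0.04 = 17.1.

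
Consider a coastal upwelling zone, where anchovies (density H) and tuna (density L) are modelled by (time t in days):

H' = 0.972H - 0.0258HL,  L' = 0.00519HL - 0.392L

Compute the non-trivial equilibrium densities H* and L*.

H* ≈ 75.5, L* ≈ 37.7

Set dL/dt = 0 with L > 0: 0.00519H - 0.392 = 0, so H* = 0.392/0.00519 = 75.5.
Set dH/dt = 0 with H > 0: 0.972 - 0.0258L = 0, so L* = 0.972/0.0258 = 37.7.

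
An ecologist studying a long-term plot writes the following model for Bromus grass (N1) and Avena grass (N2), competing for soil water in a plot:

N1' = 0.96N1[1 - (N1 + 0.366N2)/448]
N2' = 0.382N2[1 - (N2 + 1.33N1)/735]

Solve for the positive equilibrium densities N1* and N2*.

Setting both brackets to zero gives the nullclines N1 + 0.366N2 = 448 and 1.33N1 + N2 = 735.
Substituting N2 = 735 - 1.33N1 into the first: N1(1 - 0.366·1.33) = 448 - 0.366·735.
So N1* = 179/0.513 = 349, and then N2* = 735 - 1.33·349 = 271.

N1* ≈ 349, N2* ≈ 271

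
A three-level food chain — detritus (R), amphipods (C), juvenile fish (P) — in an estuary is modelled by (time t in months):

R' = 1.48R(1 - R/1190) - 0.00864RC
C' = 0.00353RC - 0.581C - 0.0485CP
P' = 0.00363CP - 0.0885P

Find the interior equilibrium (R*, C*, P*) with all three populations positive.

R* ≈ 1020, C* ≈ 24.4, P* ≈ 62.3

From dP/dt = 0: 0.00363C* = 0.0885, so C* = 24.4.
From dR/dt = 0: 1.48(1 - R*/1190) = 0.00864·24.4, giving R* = 1190·(1 - 0.142) = 1020.
From dC/dt = 0: 0.00353·1020 - 0.581 = 0.0485P*, so P* = 3.02/0.0485 = 62.3.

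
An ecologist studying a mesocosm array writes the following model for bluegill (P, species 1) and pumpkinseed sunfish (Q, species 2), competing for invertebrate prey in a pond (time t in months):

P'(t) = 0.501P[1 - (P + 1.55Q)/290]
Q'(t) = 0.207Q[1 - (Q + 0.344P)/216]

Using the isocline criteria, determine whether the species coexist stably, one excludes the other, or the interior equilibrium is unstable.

Compare the nullcline intercepts: K1/α12 = 290/1.55 = 187 < K2 = 216; K2/α21 = 216/0.344 = 628 > K1 = 290.
Since the inequalities point opposite ways, species 2 can invade but species 1 cannot.

species 2 excludes species 1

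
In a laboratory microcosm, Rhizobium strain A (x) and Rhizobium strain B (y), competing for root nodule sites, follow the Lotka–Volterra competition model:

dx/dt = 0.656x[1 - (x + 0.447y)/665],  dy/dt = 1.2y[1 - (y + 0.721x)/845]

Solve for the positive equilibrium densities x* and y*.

x* ≈ 424, y* ≈ 539

Setting both brackets to zero gives the nullclines x + 0.447y = 665 and 0.721x + y = 845.
Substituting y = 845 - 0.721x into the first: x(1 - 0.447·0.721) = 665 - 0.447·845.
So x* = 287/0.678 = 424, and then y* = 845 - 0.721·424 = 539.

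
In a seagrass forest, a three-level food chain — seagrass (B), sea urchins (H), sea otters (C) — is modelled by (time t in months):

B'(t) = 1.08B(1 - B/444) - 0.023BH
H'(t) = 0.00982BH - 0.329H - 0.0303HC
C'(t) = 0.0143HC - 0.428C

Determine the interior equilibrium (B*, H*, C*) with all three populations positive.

B* ≈ 161, H* ≈ 29.9, C* ≈ 41.3

From dC/dt = 0: 0.0143H* = 0.428, so H* = 29.9.
From dB/dt = 0: 1.08(1 - B*/444) = 0.023·29.9, giving B* = 444·(1 - 0.637) = 161.
From dH/dt = 0: 0.00982·161 - 0.329 = 0.0303C*, so C* = 1.25/0.0303 = 41.3.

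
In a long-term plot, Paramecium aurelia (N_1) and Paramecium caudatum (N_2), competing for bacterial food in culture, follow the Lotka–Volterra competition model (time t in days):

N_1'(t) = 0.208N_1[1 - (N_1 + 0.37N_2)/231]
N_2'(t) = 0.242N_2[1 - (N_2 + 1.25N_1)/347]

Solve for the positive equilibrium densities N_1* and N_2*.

Setting both brackets to zero gives the nullclines N_1 + 0.37N_2 = 231 and 1.25N_1 + N_2 = 347.
Substituting N_2 = 347 - 1.25N_1 into the first: N_1(1 - 0.37·1.25) = 231 - 0.37·347.
So N_1* = 103/0.537 = 191, and then N_2* = 347 - 1.25·191 = 108.

N_1* ≈ 191, N_2* ≈ 108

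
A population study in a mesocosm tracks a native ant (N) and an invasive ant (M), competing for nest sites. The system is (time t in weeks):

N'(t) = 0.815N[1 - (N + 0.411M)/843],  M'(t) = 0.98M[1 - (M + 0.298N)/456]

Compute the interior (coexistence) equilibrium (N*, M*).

Setting both brackets to zero gives the nullclines N + 0.411M = 843 and 0.298N + M = 456.
Substituting M = 456 - 0.298N into the first: N(1 - 0.411·0.298) = 843 - 0.411·456.
So N* = 656/0.878 = 747, and then M* = 456 - 0.298·747 = 233.

N* ≈ 747, M* ≈ 233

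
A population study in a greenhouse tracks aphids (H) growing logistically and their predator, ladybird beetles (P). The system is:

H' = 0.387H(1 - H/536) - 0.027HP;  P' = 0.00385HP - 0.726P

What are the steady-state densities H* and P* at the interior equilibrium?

From dP/dt = 0 with P > 0: 0.00385H* = 0.726, so H* = 189.
Substitute into dH/dt = 0: 0.387(1 - 189/536) = 0.027P*.
The bracket is 0.648, giving P* = 0.251/0.027 = 9.29.

H* ≈ 189, P* ≈ 9.29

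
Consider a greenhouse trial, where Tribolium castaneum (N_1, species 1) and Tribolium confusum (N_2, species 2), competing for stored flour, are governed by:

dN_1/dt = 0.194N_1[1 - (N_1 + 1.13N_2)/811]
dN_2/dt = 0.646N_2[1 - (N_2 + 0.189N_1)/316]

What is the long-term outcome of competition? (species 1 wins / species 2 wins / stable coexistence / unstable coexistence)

stable coexistence

Compare the nullcline intercepts: K1/α12 = 811/1.13 = 718 > K2 = 316; K2/α21 = 316/0.189 = 1670 > K1 = 811.
Since both inequalities hold, each species can invade when rare, so the interior equilibrium is stable.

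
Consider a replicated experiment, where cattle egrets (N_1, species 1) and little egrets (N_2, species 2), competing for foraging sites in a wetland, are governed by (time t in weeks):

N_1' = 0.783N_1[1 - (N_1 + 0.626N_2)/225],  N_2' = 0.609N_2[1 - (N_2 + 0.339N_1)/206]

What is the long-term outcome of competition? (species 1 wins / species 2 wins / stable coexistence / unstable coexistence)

Compare the nullcline intercepts: K1/α12 = 225/0.626 = 359 > K2 = 206; K2/α21 = 206/0.339 = 608 > K1 = 225.
Since both inequalities hold, each species can invade when rare, so the interior equilibrium is stable.

stable coexistence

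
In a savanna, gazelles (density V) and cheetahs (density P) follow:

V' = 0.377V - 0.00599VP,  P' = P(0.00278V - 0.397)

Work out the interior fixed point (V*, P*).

V* ≈ 143, P* ≈ 62.9

Set dP/dt = 0 with P > 0: 0.00278V - 0.397 = 0, so V* = 0.397/0.00278 = 143.
Set dV/dt = 0 with V > 0: 0.377 - 0.00599P = 0, so P* = 0.377/0.00599 = 62.9.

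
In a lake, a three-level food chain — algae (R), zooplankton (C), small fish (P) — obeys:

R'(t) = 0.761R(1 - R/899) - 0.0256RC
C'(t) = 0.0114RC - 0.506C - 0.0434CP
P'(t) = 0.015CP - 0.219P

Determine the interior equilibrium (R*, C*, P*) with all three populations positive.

R* ≈ 457, C* ≈ 14.6, P* ≈ 109

From dP/dt = 0: 0.015C* = 0.219, so C* = 14.6.
From dR/dt = 0: 0.761(1 - R*/899) = 0.0256·14.6, giving R* = 899·(1 - 0.491) = 457.
From dC/dt = 0: 0.0114·457 - 0.506 = 0.0434P*, so P* = 4.71/0.0434 = 109.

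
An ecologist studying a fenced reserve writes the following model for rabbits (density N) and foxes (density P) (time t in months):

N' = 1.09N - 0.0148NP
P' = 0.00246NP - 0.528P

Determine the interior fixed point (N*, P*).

N* ≈ 215, P* ≈ 73.6

Set dP/dt = 0 with P > 0: 0.00246N - 0.528 = 0, so N* = 0.528/0.00246 = 215.
Set dN/dt = 0 with N > 0: 1.09 - 0.0148P = 0, so P* = 1.09/0.0148 = 73.6.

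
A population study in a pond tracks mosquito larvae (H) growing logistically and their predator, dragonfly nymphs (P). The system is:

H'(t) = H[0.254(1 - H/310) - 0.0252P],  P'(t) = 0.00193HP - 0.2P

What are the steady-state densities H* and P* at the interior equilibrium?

H* ≈ 104, P* ≈ 6.71

From dP/dt = 0 with P > 0: 0.00193H* = 0.2, so H* = 104.
Substitute into dH/dt = 0: 0.254(1 - 104/310) = 0.0252P*.
The bracket is 0.666, giving P* = 0.169/0.0252 = 6.71.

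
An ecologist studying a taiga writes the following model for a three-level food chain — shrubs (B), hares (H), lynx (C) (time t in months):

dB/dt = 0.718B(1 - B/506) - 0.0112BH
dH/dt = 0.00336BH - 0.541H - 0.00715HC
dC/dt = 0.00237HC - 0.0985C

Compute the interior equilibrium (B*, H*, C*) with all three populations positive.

B* ≈ 178, H* ≈ 41.6, C* ≈ 7.96

From dC/dt = 0: 0.00237H* = 0.0985, so H* = 41.6.
From dB/dt = 0: 0.718(1 - B*/506) = 0.0112·41.6, giving B* = 506·(1 - 0.648) = 178.
From dH/dt = 0: 0.00336·178 - 0.541 = 0.00715C*, so C* = 0.0569/0.00715 = 7.96.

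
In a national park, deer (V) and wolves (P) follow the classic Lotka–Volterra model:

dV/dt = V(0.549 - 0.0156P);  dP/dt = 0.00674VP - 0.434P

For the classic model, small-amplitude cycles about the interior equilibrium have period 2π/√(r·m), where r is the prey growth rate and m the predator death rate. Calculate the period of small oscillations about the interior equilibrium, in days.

T ≈ 12.9 days

Here r = 0.549 and m = 0.434, so r·m = 0.238.
ω = √0.238 = 0.488 per day, hence T = 2π/ω ≈ 12.9 days.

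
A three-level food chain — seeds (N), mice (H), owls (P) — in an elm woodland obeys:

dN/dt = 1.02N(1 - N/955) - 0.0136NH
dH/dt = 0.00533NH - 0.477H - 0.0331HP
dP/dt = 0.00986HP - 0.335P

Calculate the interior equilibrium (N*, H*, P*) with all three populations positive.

N* ≈ 522, H* ≈ 34, P* ≈ 69.7

From dP/dt = 0: 0.00986H* = 0.335, so H* = 34.
From dN/dt = 0: 1.02(1 - N*/955) = 0.0136·34, giving N* = 955·(1 - 0.453) = 522.
From dH/dt = 0: 0.00533·522 - 0.477 = 0.0331P*, so P* = 2.31/0.0331 = 69.7.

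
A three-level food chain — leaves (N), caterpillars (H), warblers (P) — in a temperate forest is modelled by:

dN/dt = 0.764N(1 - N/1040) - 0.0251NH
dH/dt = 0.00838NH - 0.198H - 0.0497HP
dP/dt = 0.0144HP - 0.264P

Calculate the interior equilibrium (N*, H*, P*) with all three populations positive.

From dP/dt = 0: 0.0144H* = 0.264, so H* = 18.3.
From dN/dt = 0: 0.764(1 - N*/1040) = 0.0251·18.3, giving N* = 1040·(1 - 0.602) = 414.
From dH/dt = 0: 0.00838·414 - 0.198 = 0.0497P*, so P* = 3.27/0.0497 = 65.8.

N* ≈ 414, H* ≈ 18.3, P* ≈ 65.8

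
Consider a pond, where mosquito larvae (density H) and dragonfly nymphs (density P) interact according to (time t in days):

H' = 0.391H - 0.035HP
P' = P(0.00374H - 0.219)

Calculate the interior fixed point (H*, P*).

H* ≈ 58.6, P* ≈ 11.2

Set dP/dt = 0 with P > 0: 0.00374H - 0.219 = 0, so H* = 0.219/0.00374 = 58.6.
Set dH/dt = 0 with H > 0: 0.391 - 0.035P = 0, so P* = 0.391/0.035 = 11.2.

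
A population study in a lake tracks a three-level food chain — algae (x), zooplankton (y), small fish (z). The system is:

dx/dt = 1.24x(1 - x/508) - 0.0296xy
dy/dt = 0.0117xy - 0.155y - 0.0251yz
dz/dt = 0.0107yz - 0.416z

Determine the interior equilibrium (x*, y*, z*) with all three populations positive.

From dz/dt = 0: 0.0107y* = 0.416, so y* = 38.9.
From dx/dt = 0: 1.24(1 - x*/508) = 0.0296·38.9, giving x* = 508·(1 - 0.928) = 36.5.
From dy/dt = 0: 0.0117·36.5 - 0.155 = 0.0251z*, so z* = 0.273/0.0251 = 10.9.

x* ≈ 36.5, y* ≈ 38.9, z* ≈ 10.9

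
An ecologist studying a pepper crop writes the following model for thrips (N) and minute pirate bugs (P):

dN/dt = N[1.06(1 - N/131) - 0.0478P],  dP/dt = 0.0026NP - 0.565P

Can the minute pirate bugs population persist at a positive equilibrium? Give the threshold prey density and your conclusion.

The predator equation gives dP/dt > 0 only when N > 0.565/0.0026 = 217.
Without the predator, N → K = 131. Since 131 < 217, the predator cannot invade.

Threshold N = 217; K < 217, so no, the predator goes extinct.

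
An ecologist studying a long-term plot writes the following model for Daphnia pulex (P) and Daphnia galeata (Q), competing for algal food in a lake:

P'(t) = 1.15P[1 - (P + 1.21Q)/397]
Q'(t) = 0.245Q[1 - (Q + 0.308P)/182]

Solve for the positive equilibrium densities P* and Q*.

P* ≈ 282, Q* ≈ 95.2

Setting both brackets to zero gives the nullclines P + 1.21Q = 397 and 0.308P + Q = 182.
Substituting Q = 182 - 0.308P into the first: P(1 - 1.21·0.308) = 397 - 1.21·182.
So P* = 177/0.627 = 282, and then Q* = 182 - 0.308·282 = 95.2.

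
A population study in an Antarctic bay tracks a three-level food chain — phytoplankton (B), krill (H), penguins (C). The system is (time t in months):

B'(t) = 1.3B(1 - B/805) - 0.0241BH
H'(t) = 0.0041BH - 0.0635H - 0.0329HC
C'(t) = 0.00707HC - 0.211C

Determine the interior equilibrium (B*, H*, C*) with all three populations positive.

B* ≈ 360, H* ≈ 29.8, C* ≈ 42.9

From dC/dt = 0: 0.00707H* = 0.211, so H* = 29.8.
From dB/dt = 0: 1.3(1 - B*/805) = 0.0241·29.8, giving B* = 805·(1 - 0.553) = 360.
From dH/dt = 0: 0.0041·360 - 0.0635 = 0.0329C*, so C* = 1.41/0.0329 = 42.9.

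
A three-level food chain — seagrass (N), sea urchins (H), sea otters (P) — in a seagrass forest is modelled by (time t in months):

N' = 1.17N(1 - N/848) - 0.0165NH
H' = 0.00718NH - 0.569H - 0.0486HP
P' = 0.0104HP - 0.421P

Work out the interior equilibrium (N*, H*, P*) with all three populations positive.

From dP/dt = 0: 0.0104H* = 0.421, so H* = 40.5.
From dN/dt = 0: 1.17(1 - N*/848) = 0.0165·40.5, giving N* = 848·(1 - 0.571) = 364.
From dH/dt = 0: 0.00718·364 - 0.569 = 0.0486P*, so P* = 2.04/0.0486 = 42.1.

N* ≈ 364, H* ≈ 40.5, P* ≈ 42.1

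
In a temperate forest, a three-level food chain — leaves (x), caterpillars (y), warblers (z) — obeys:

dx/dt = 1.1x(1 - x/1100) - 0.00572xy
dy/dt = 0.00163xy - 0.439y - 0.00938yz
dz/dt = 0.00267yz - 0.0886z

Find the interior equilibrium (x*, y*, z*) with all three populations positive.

x* ≈ 910, y* ≈ 33.2, z* ≈ 111

From dz/dt = 0: 0.00267y* = 0.0886, so y* = 33.2.
From dx/dt = 0: 1.1(1 - x*/1100) = 0.00572·33.2, giving x* = 1100·(1 - 0.173) = 910.
From dy/dt = 0: 0.00163·910 - 0.439 = 0.00938z*, so z* = 1.04/0.00938 = 111.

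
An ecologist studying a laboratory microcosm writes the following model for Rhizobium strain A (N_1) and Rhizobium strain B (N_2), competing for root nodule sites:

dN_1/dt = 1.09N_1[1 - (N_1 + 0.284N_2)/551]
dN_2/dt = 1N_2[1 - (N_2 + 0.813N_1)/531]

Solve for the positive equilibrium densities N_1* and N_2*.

Setting both brackets to zero gives the nullclines N_1 + 0.284N_2 = 551 and 0.813N_1 + N_2 = 531.
Substituting N_2 = 531 - 0.813N_1 into the first: N_1(1 - 0.284·0.813) = 551 - 0.284·531.
So N_1* = 400/0.769 = 520, and then N_2* = 531 - 0.813·520 = 108.

N_1* ≈ 520, N_2* ≈ 108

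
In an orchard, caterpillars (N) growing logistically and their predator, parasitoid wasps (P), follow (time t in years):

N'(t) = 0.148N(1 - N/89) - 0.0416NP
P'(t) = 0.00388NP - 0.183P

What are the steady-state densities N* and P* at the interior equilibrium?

N* ≈ 47.2, P* ≈ 1.67

From dP/dt = 0 with P > 0: 0.00388N* = 0.183, so N* = 47.2.
Substitute into dN/dt = 0: 0.148(1 - 47.2/89) = 0.0416P*.
The bracket is 0.47, giving P* = 0.0696/0.0416 = 1.67.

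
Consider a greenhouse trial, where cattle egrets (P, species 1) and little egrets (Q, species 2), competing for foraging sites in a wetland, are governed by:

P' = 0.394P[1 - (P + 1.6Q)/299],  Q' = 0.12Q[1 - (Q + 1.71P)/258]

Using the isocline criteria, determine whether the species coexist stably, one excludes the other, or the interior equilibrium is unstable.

Compare the nullcline intercepts: K1/α12 = 299/1.6 = 187 < K2 = 258; K2/α21 = 258/1.71 = 151 < K1 = 299.
Since both are reversed, neither can invade when rare; the interior point is a saddle.

unstable coexistence (outcome depends on initial conditions)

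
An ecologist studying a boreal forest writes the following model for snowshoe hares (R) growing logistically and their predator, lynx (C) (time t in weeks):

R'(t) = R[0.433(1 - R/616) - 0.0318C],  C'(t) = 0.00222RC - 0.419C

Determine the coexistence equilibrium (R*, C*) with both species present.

R* ≈ 189, C* ≈ 9.44

From dC/dt = 0 with C > 0: 0.00222R* = 0.419, so R* = 189.
Substitute into dR/dt = 0: 0.433(1 - 189/616) = 0.0318C*.
The bracket is 0.694, giving C* = 0.3/0.0318 = 9.44.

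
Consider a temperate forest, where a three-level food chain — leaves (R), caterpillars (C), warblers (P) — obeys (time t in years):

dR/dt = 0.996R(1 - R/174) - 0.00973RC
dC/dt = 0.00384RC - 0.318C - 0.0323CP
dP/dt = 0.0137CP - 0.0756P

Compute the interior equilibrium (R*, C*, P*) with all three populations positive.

R* ≈ 165, C* ≈ 5.52, P* ≈ 9.73

From dP/dt = 0: 0.0137C* = 0.0756, so C* = 5.52.
From dR/dt = 0: 0.996(1 - R*/174) = 0.00973·5.52, giving R* = 174·(1 - 0.0539) = 165.
From dC/dt = 0: 0.00384·165 - 0.318 = 0.0323P*, so P* = 0.314/0.0323 = 9.73.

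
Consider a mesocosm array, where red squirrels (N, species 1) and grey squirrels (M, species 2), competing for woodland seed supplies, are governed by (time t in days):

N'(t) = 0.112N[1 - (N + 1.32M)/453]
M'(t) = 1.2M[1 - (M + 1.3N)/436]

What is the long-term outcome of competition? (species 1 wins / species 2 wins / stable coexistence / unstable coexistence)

Compare the nullcline intercepts: K1/α12 = 453/1.32 = 343 < K2 = 436; K2/α21 = 436/1.3 = 335 < K1 = 453.
Since both are reversed, neither can invade when rare; the interior point is a saddle.

unstable coexistence (outcome depends on initial conditions)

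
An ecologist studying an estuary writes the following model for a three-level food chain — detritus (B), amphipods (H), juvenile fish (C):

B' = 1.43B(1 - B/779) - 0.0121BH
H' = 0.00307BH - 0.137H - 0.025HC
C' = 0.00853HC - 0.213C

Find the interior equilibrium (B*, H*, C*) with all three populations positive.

B* ≈ 614, H* ≈ 25, C* ≈ 70

From dC/dt = 0: 0.00853H* = 0.213, so H* = 25.
From dB/dt = 0: 1.43(1 - B*/779) = 0.0121·25, giving B* = 779·(1 - 0.211) = 614.
From dH/dt = 0: 0.00307·614 - 0.137 = 0.025C*, so C* = 1.75/0.025 = 70.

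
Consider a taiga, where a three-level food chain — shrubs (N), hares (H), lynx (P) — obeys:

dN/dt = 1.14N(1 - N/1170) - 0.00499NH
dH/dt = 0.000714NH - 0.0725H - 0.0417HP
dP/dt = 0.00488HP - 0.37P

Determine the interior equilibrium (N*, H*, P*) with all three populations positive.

N* ≈ 782, H* ≈ 75.8, P* ≈ 11.6

From dP/dt = 0: 0.00488H* = 0.37, so H* = 75.8.
From dN/dt = 0: 1.14(1 - N*/1170) = 0.00499·75.8, giving N* = 1170·(1 - 0.332) = 782.
From dH/dt = 0: 0.000714·782 - 0.0725 = 0.0417P*, so P* = 0.486/0.0417 = 11.6.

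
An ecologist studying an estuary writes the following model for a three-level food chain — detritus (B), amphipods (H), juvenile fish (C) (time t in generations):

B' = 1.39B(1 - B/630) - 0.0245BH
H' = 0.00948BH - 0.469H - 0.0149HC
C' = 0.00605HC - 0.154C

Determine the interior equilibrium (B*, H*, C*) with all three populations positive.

From dC/dt = 0: 0.00605H* = 0.154, so H* = 25.5.
From dB/dt = 0: 1.39(1 - B*/630) = 0.0245·25.5, giving B* = 630·(1 - 0.449) = 347.
From dH/dt = 0: 0.00948·347 - 0.469 = 0.0149C*, so C* = 2.82/0.0149 = 190.

B* ≈ 347, H* ≈ 25.5, C* ≈ 190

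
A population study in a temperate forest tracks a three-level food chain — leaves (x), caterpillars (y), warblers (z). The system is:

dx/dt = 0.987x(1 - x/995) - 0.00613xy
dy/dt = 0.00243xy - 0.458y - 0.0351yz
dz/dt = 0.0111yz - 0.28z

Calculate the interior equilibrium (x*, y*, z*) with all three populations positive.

From dz/dt = 0: 0.0111y* = 0.28, so y* = 25.2.
From dx/dt = 0: 0.987(1 - x*/995) = 0.00613·25.2, giving x* = 995·(1 - 0.157) = 839.
From dy/dt = 0: 0.00243·839 - 0.458 = 0.0351z*, so z* = 1.58/0.0351 = 45.

x* ≈ 839, y* ≈ 25.2, z* ≈ 45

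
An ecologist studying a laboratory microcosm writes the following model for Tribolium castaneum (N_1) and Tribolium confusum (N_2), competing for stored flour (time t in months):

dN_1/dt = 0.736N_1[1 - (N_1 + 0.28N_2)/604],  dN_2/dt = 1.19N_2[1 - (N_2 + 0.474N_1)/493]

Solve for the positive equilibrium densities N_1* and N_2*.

N_1* ≈ 537, N_2* ≈ 238

Setting both brackets to zero gives the nullclines N_1 + 0.28N_2 = 604 and 0.474N_1 + N_2 = 493.
Substituting N_2 = 493 - 0.474N_1 into the first: N_1(1 - 0.28·0.474) = 604 - 0.28·493.
So N_1* = 466/0.867 = 537, and then N_2* = 493 - 0.474·537 = 238.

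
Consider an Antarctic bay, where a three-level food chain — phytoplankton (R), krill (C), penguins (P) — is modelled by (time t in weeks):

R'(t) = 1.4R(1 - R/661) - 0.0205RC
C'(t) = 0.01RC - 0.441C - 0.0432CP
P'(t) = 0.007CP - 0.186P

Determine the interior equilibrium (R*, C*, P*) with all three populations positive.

R* ≈ 404, C* ≈ 26.6, P* ≈ 83.3

From dP/dt = 0: 0.007C* = 0.186, so C* = 26.6.
From dR/dt = 0: 1.4(1 - R*/661) = 0.0205·26.6, giving R* = 661·(1 - 0.389) = 404.
From dC/dt = 0: 0.01·404 - 0.441 = 0.0432P*, so P* = 3.6/0.0432 = 83.3.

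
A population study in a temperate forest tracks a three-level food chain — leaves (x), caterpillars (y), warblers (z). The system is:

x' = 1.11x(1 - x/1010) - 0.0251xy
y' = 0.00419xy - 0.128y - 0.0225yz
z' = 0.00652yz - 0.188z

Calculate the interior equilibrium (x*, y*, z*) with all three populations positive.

x* ≈ 351, y* ≈ 28.8, z* ≈ 59.8

From dz/dt = 0: 0.00652y* = 0.188, so y* = 28.8.
From dx/dt = 0: 1.11(1 - x*/1010) = 0.0251·28.8, giving x* = 1010·(1 - 0.652) = 351.
From dy/dt = 0: 0.00419·351 - 0.128 = 0.0225z*, so z* = 1.34/0.0225 = 59.8.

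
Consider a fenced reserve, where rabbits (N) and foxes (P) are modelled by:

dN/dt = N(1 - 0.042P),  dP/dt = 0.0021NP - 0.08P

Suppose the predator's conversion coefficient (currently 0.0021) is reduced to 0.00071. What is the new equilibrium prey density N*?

N* ≈ 113

At the interior fixed point, setting dP/dt = 0 with P > 0 fixes N* = (predator death rate)/(NP coefficient) — independent of the other coefficients.
With the change, N* = 0.08/0.00071 = 113; it rises from 38.1.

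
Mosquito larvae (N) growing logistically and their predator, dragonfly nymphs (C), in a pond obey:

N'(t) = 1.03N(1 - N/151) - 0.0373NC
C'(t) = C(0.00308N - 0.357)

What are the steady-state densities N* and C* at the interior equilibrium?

N* ≈ 116, C* ≈ 6.42

From dC/dt = 0 with C > 0: 0.00308N* = 0.357, so N* = 116.
Substitute into dN/dt = 0: 1.03(1 - 116/151) = 0.0373C*.
The bracket is 0.232, giving C* = 0.239/0.0373 = 6.42.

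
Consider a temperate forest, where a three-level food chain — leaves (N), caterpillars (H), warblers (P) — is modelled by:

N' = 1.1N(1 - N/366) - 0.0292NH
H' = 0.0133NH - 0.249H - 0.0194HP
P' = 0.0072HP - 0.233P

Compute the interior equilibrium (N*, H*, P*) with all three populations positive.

N* ≈ 51.6, H* ≈ 32.4, P* ≈ 22.5

From dP/dt = 0: 0.0072H* = 0.233, so H* = 32.4.
From dN/dt = 0: 1.1(1 - N*/366) = 0.0292·32.4, giving N* = 366·(1 - 0.859) = 51.6.
From dH/dt = 0: 0.0133·51.6 - 0.249 = 0.0194P*, so P* = 0.437/0.0194 = 22.5.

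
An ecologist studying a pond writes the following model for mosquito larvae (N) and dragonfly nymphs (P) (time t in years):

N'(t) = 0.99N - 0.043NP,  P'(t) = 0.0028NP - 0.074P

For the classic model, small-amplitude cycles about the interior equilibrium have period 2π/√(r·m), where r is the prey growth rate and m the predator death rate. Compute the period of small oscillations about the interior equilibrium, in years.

T ≈ 23.2 years

Here r = 0.99 and m = 0.074, so r·m = 0.0733.
ω = √0.0733 = 0.271 per year, hence T = 2π/ω ≈ 23.2 years.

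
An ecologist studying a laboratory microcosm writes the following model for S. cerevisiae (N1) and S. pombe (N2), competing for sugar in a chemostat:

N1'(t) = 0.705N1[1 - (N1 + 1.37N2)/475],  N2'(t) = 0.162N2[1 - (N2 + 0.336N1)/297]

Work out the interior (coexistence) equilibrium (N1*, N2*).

N1* ≈ 126, N2* ≈ 255

Setting both brackets to zero gives the nullclines N1 + 1.37N2 = 475 and 0.336N1 + N2 = 297.
Substituting N2 = 297 - 0.336N1 into the first: N1(1 - 1.37·0.336) = 475 - 1.37·297.
So N1* = 68.1/0.54 = 126, and then N2* = 297 - 0.336·126 = 255.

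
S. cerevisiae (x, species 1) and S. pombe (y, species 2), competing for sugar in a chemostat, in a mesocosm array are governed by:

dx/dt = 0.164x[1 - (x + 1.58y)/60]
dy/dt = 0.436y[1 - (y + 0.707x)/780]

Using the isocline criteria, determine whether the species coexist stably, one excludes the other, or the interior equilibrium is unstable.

Compare the nullcline intercepts: K1/α12 = 60/1.58 = 38 < K2 = 780; K2/α21 = 780/0.707 = 1100 > K1 = 60.
Since the inequalities point opposite ways, species 2 can invade but species 1 cannot.

species 2 excludes species 1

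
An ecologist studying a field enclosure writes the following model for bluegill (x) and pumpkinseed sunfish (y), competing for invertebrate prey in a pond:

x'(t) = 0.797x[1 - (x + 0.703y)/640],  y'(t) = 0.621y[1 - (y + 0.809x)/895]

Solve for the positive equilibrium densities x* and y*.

x* ≈ 25.1, y* ≈ 875

Setting both brackets to zero gives the nullclines x + 0.703y = 640 and 0.809x + y = 895.
Substituting y = 895 - 0.809x into the first: x(1 - 0.703·0.809) = 640 - 0.703·895.
So x* = 10.8/0.431 = 25.1, and then y* = 895 - 0.809·25.1 = 875.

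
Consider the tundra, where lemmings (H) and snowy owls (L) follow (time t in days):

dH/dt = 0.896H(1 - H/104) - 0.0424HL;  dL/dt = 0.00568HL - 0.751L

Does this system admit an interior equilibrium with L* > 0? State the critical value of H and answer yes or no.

Threshold H = 132; K < 132, so no, the predator goes extinct.

The predator equation gives dL/dt > 0 only when H > 0.751/0.00568 = 132.
Without the predator, H → K = 104. Since 104 < 132, the predator cannot invade.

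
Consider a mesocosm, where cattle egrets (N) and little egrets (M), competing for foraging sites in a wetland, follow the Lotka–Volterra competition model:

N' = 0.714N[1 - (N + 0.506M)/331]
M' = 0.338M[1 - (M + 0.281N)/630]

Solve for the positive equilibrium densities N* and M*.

N* ≈ 14.2, M* ≈ 626

Setting both brackets to zero gives the nullclines N + 0.506M = 331 and 0.281N + M = 630.
Substituting M = 630 - 0.281N into the first: N(1 - 0.506·0.281) = 331 - 0.506·630.
So N* = 12.2/0.858 = 14.2, and then M* = 630 - 0.281·14.2 = 626.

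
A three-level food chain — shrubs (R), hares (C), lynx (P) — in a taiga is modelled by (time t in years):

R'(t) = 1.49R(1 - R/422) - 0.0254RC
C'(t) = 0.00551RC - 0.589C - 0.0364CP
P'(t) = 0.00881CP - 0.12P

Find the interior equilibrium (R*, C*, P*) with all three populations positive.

From dP/dt = 0: 0.00881C* = 0.12, so C* = 13.6.
From dR/dt = 0: 1.49(1 - R*/422) = 0.0254·13.6, giving R* = 422·(1 - 0.232) = 324.
From dC/dt = 0: 0.00551·324 - 0.589 = 0.0364P*, so P* = 1.2/0.0364 = 32.9.

R* ≈ 324, C* ≈ 13.6, P* ≈ 32.9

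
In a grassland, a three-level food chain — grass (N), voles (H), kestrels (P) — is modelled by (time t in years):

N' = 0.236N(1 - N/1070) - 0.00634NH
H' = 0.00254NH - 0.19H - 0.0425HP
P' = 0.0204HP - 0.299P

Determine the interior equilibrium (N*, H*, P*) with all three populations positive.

From dP/dt = 0: 0.0204H* = 0.299, so H* = 14.7.
From dN/dt = 0: 0.236(1 - N*/1070) = 0.00634·14.7, giving N* = 1070·(1 - 0.394) = 649.
From dH/dt = 0: 0.00254·649 - 0.19 = 0.0425P*, so P* = 1.46/0.0425 = 34.3.

N* ≈ 649, H* ≈ 14.7, P* ≈ 34.3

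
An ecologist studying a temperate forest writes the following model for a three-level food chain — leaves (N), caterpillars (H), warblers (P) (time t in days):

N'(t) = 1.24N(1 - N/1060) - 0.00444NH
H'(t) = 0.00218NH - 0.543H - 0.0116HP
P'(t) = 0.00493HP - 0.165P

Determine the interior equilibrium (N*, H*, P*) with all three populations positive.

From dP/dt = 0: 0.00493H* = 0.165, so H* = 33.5.
From dN/dt = 0: 1.24(1 - N*/1060) = 0.00444·33.5, giving N* = 1060·(1 - 0.12) = 933.
From dH/dt = 0: 0.00218·933 - 0.543 = 0.0116P*, so P* = 1.49/0.0116 = 129.

N* ≈ 933, H* ≈ 33.5, P* ≈ 129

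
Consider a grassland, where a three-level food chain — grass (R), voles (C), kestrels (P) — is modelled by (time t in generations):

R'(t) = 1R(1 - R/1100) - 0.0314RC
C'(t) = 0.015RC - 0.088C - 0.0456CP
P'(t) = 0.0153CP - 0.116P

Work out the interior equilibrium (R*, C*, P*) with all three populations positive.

From dP/dt = 0: 0.0153C* = 0.116, so C* = 7.58.
From dR/dt = 0: 1(1 - R*/1100) = 0.0314·7.58, giving R* = 1100·(1 - 0.238) = 838.
From dC/dt = 0: 0.015·838 - 0.088 = 0.0456P*, so P* = 12.5/0.0456 = 274.

R* ≈ 838, C* ≈ 7.58, P* ≈ 274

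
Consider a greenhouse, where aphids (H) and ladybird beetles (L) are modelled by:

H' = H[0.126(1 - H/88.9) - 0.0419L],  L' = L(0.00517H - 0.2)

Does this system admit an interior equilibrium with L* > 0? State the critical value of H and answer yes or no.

The predator equation gives dL/dt > 0 only when H > 0.2/0.00517 = 38.7.
Without the predator, H → K = 88.9. Since 88.9 > 38.7, the predator can invade and persist.

Threshold H = 38.7; K > 38.7, so yes, the predator persists.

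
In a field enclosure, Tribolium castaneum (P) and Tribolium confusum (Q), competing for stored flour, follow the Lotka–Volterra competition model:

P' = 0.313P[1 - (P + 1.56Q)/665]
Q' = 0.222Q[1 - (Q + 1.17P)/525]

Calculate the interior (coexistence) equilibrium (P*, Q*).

Setting both brackets to zero gives the nullclines P + 1.56Q = 665 and 1.17P + Q = 525.
Substituting Q = 525 - 1.17P into the first: P(1 - 1.56·1.17) = 665 - 1.56·525.
So P* = -154/-0.825 = 187, and then Q* = 525 - 1.17·187 = 307.

P* ≈ 187, Q* ≈ 307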